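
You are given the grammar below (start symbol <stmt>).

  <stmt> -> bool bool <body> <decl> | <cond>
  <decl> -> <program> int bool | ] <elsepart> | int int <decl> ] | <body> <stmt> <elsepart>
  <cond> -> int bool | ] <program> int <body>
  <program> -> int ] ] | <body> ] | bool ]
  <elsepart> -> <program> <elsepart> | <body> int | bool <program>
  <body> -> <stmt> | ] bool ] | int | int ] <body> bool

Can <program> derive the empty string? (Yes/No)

No

No nonterminal in this grammar is nullable.
No production of <program> has an RHS whose symbols are all nullable, so <program> is not nullable.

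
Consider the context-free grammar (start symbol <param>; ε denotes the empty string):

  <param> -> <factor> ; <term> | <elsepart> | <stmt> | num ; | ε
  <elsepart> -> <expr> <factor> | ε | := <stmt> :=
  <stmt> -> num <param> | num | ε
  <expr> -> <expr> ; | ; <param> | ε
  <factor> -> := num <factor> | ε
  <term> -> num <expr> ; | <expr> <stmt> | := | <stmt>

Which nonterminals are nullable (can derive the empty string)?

{ <elsepart>, <expr>, <factor>, <param>, <stmt>, <term> }

Directly nullable (have an ε-production): <param>, <elsepart>, <stmt>, <expr>, <factor>.
<term> -> <expr> <stmt> with every symbol nullable, so <term> is nullable.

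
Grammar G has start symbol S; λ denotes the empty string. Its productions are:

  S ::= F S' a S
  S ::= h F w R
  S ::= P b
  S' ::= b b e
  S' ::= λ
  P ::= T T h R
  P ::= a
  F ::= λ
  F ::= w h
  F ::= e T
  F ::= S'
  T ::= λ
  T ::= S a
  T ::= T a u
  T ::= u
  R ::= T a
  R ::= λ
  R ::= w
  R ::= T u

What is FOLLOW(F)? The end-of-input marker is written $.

In S ::= F S' a S: add FIRST(S' a S) = { a, b }.
In S ::= h F w R: add FIRST(w R) = { w }.
Union: FOLLOW(F) = { a, b, w }.

{ a, b, w }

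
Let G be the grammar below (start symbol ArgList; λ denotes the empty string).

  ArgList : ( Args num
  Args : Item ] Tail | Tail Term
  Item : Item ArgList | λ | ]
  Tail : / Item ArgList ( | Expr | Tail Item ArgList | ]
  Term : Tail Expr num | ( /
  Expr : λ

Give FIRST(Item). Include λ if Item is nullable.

From Item : Item ArgList: Item nullable, take FIRST(Item) ∪ FIRST(ArgList) = { (, ] }.
Item : λ contributes λ.
Item : ] contributes {]}.
Union: FIRST(Item) = { (, ], λ }.

{ (, ], λ }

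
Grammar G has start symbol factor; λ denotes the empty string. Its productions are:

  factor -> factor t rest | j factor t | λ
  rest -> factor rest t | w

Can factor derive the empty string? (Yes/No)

Yes

factor has an λ-production, so factor ⇒ λ.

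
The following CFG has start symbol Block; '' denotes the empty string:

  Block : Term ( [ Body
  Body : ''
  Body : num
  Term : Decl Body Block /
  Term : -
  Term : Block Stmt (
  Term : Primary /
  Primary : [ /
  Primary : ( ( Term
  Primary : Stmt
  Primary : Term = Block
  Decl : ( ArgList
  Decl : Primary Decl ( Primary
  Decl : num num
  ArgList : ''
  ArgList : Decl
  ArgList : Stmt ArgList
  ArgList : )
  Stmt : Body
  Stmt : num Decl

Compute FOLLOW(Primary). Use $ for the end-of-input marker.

{ (, ), -, /, [, num }

In Term : Primary /: add FIRST(/) = { / }.
In Decl : Primary Decl ( Primary: add FIRST(Decl ( Primary) = { (, -, /, [, num }.
In Decl : Primary Decl ( Primary: Primary is at the end, add FOLLOW(Decl) = { (, ), -, /, [, num }.
Union: FOLLOW(Primary) = { (, ), -, /, [, num }.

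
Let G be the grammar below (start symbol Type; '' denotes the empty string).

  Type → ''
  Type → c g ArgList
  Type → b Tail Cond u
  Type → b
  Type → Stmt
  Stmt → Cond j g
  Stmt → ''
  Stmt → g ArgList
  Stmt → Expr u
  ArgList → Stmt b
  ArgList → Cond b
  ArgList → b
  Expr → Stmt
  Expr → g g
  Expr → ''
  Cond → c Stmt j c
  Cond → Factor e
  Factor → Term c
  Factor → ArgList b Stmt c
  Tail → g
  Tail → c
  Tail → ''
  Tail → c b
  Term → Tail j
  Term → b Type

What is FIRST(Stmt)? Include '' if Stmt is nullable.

From Stmt → Cond j g: add FIRST(Cond) = { b, c, g, j, u }.
Stmt → '' contributes ''.
Stmt → g ArgList contributes {g}.
From Stmt → Expr u: Expr nullable, take FIRST(Expr) ∪ {u} = { b, c, g, j, u }.
Union: FIRST(Stmt) = { b, c, g, j, u, '' }.

{ b, c, g, j, u, '' }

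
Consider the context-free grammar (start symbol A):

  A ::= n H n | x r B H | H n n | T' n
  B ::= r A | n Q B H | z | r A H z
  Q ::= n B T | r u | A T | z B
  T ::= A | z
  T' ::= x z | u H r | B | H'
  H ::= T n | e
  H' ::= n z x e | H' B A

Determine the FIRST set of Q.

{ e, n, r, u, x, z }

Q ::= n B T contributes {n}.
Q ::= r u contributes {r}.
From Q ::= A T: add FIRST(A) = { e, n, r, u, x, z }.
Q ::= z B contributes {z}.
Union: FIRST(Q) = { e, n, r, u, x, z }.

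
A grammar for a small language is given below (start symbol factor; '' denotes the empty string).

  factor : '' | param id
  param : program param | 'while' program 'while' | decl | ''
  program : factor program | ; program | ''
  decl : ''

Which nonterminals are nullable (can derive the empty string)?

{ decl, factor, param, program }

Directly nullable (have an ''-production): factor, param, program, decl.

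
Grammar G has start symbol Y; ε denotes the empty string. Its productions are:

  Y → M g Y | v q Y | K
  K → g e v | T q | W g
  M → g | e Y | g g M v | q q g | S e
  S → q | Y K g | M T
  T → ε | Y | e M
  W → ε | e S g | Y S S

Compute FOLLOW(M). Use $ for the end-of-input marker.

In Y → M g Y: add FIRST(g Y) = { g }.
In M → g g M v: add FIRST(v) = { v }.
In S → M T: add FIRST(T)\{ε} = { e, g, q, v }.
  Since T is nullable, also add FOLLOW(S) = { e, g, q, v }.
In T → e M: M is at the end, add FOLLOW(T) = { e, g, q, v }.
Union: FOLLOW(M) = { e, g, q, v }.

{ e, g, q, v }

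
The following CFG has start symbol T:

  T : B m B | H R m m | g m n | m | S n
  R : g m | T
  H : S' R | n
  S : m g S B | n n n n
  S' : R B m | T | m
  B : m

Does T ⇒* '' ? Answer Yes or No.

No

No nonterminal in this grammar is nullable.
No production of T has an RHS whose symbols are all nullable, so T is not nullable.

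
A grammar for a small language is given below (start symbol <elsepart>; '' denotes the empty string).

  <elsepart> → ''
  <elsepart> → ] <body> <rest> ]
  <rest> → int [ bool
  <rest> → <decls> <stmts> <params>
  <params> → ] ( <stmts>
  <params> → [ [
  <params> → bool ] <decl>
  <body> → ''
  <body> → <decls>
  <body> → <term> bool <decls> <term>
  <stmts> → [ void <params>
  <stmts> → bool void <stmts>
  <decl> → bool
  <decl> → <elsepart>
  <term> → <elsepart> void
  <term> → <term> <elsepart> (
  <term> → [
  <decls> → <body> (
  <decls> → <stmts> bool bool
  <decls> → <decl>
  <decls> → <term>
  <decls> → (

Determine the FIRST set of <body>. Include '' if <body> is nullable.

<body> → '' contributes ''.
From <body> → <decls>: add FIRST(<decls>) = { (, [, ], bool, void, '' } (including '' since <decls> is nullable).
From <body> → <term> bool <decls> <term>: add FIRST(<term>) = { [, ], void }.
Union: FIRST(<body>) = { (, [, ], bool, void, '' }.

{ (, [, ], bool, void, '' }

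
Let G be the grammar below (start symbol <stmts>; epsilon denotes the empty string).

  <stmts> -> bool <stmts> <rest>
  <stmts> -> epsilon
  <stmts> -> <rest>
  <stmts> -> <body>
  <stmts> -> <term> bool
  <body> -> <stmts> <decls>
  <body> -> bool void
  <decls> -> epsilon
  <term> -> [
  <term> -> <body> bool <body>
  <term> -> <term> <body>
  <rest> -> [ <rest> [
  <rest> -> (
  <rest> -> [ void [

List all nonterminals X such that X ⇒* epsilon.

Directly nullable (have an epsilon-production): <stmts>, <decls>.
<body> -> <stmts> <decls> with every symbol nullable, so <body> is nullable.
No other nonterminal has a production whose RHS symbols are all nullable.

{ <body>, <decls>, <stmts> }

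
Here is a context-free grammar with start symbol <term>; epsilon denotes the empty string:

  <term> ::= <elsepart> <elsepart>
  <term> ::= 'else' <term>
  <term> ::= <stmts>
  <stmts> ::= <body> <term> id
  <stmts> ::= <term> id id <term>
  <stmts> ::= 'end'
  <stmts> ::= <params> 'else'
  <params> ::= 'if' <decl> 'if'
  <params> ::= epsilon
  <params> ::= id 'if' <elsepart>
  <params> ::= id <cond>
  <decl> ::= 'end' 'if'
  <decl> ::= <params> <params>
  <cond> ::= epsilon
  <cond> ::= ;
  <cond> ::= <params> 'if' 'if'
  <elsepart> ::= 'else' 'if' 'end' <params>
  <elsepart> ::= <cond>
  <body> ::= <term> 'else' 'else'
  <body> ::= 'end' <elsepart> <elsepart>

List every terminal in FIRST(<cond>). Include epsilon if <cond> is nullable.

{ 'if', ;, id, epsilon }

<cond> ::= epsilon contributes epsilon.
<cond> ::= ; contributes {;}.
From <cond> ::= <params> 'if' 'if': <params> nullable, take FIRST(<params>) ∪ {'if'} = { 'if', id }.
Union: FIRST(<cond>) = { 'if', ;, id, epsilon }.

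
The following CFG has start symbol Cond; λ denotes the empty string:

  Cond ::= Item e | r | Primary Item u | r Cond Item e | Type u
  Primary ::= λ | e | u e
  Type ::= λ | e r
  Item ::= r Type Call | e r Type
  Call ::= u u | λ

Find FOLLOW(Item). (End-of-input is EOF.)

{ e, u }

In Cond ::= Item e: add FIRST(e) = { e }.
In Cond ::= Primary Item u: add FIRST(u) = { u }.
In Cond ::= r Cond Item e: add FIRST(e) = { e }.
Union: FOLLOW(Item) = { e, u }.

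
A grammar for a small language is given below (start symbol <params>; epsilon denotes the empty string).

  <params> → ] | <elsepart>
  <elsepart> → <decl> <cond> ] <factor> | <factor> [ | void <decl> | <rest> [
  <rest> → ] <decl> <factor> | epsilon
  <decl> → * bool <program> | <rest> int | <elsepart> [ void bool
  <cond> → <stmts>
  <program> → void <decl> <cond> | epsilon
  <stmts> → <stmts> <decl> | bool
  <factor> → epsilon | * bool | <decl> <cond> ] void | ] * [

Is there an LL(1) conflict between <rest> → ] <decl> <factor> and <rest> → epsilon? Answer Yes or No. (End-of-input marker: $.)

FIRST(] <decl> <factor>) = { ] } and FIRST(epsilon) = { epsilon }.
The second is nullable but FOLLOW(<rest>) = { [, int } is disjoint from FIRST of the first.

No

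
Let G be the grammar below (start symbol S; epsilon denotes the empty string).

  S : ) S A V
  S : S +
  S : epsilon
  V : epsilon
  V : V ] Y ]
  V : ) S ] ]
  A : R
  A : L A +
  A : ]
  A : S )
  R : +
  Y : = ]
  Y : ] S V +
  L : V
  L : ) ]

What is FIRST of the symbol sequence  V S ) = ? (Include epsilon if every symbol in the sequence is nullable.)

Add FIRST(V)\{epsilon} = { ), ] }; V is nullable, continue.
Add FIRST(S)\{epsilon} = { ), + }; S is nullable, continue.
) is a terminal; add {)} and stop.

{ ), +, ] }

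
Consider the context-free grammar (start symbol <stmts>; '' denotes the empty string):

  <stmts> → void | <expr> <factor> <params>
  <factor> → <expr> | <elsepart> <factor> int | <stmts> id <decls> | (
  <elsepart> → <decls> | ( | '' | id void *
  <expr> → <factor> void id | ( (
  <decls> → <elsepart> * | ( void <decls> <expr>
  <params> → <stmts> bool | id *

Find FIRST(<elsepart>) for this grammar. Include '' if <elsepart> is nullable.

From <elsepart> → <decls>: add FIRST(<decls>) = { (, *, id }.
<elsepart> → ( contributes {(}.
<elsepart> → '' contributes ''.
<elsepart> → id void * contributes {id}.
Union: FIRST(<elsepart>) = { (, *, id, '' }.

{ (, *, id, '' }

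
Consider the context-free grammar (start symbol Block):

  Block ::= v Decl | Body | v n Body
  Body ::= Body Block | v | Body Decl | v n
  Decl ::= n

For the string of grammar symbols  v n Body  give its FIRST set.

{ v }

v is a terminal; add {v} and stop.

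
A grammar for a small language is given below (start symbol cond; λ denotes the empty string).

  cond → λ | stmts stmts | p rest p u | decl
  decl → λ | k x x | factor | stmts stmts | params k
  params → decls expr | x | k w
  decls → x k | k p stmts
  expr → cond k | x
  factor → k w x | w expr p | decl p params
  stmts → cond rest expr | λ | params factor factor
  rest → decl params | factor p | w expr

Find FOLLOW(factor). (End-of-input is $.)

{ $, k, p, w, x }

In decl → factor: factor is at the end, add FOLLOW(decl) = { $, k, p, w, x }.
In stmts → params factor factor: add FIRST(factor) = { k, p, w, x }.
In stmts → params factor factor: factor is at the end, add FOLLOW(stmts) = { $, k, p, w, x }.
In rest → factor p: add FIRST(p) = { p }.
Union: FOLLOW(factor) = { $, k, p, w, x }.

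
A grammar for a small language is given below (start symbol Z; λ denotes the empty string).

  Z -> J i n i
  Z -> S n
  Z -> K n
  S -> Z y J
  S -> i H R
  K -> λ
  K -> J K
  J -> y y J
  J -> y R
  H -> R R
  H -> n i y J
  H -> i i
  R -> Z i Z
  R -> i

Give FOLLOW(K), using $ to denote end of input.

In Z -> K n: add FIRST(n) = { n }.
In K -> J K: K is at the end, add FOLLOW(K) = { n }.
Union: FOLLOW(K) = { n }.

{ n }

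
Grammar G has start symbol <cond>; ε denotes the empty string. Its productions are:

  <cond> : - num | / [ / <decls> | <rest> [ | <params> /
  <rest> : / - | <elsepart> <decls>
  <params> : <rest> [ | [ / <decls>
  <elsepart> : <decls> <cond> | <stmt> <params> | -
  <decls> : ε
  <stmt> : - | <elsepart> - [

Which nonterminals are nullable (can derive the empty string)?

{ <decls> }

Directly nullable (have an ε-production): <decls>.
No other nonterminal has a production whose RHS symbols are all nullable.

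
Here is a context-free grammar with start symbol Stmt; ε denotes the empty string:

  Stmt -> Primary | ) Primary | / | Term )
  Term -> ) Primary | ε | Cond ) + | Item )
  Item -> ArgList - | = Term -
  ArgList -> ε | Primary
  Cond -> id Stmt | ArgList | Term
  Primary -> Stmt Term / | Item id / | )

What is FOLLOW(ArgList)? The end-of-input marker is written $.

In Item -> ArgList -: add FIRST(-) = { - }.
In Cond -> ArgList: ArgList is at the end, add FOLLOW(Cond) = { ) }.
Union: FOLLOW(ArgList) = { ), - }.

{ ), - }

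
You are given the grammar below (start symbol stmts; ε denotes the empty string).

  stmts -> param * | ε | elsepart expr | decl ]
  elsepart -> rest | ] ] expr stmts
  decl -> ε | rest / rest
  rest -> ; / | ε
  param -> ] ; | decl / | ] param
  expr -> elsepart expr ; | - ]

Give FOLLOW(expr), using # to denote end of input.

{ #, -, /, ;, ] }

In stmts -> elsepart expr: expr is at the end, add FOLLOW(stmts) = { #, -, ;, ] }.
In elsepart -> ] ] expr stmts: add FIRST(stmts)\{ε} = { -, /, ;, ] }.
  Since stmts is nullable, also add FOLLOW(elsepart) = { -, ;, ] }.
In expr -> elsepart expr ;: add FIRST(;) = { ; }.
Union: FOLLOW(expr) = { #, -, /, ;, ] }.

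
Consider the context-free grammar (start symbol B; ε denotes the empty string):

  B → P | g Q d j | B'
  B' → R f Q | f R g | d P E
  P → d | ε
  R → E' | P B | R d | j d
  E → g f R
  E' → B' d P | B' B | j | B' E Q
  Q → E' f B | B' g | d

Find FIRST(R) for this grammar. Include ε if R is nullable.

{ d, f, g, j, ε }

From R → E': add FIRST(E') = { d, f, g, j }.
From R → P B: P, B nullable, take FIRST(P) ∪ FIRST(B) = { d, f, g, j }; also ε since the whole RHS is nullable.
From R → R d: R nullable, take FIRST(R) ∪ {d} = { d, f, g, j }.
R → j d contributes {j}.
Union: FIRST(R) = { d, f, g, j, ε }.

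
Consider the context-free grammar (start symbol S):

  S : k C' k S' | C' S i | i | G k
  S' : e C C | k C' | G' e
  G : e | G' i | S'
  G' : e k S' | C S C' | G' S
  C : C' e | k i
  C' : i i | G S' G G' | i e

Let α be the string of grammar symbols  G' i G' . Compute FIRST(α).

{ e, i, k }

Add FIRST(G') = { e, i, k }; G' is not nullable, stop.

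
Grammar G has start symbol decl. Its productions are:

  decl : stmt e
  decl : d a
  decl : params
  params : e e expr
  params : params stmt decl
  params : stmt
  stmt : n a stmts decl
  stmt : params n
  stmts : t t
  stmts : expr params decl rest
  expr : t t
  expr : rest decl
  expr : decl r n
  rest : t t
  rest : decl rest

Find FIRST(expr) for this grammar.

expr : t t contributes {t}.
From expr : rest decl: add FIRST(rest) = { d, e, n, t }.
From expr : decl r n: add FIRST(decl) = { d, e, n }.
Union: FIRST(expr) = { d, e, n, t }.

{ d, e, n, t }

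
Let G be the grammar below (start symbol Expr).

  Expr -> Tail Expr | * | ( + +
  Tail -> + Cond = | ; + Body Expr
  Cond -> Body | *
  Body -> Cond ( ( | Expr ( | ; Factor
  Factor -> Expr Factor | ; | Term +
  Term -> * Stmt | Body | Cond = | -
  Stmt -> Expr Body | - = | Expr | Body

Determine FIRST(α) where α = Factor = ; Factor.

{ (, *, +, -, ; }

Add FIRST(Factor) = { (, *, +, -, ; }; Factor is not nullable, stop.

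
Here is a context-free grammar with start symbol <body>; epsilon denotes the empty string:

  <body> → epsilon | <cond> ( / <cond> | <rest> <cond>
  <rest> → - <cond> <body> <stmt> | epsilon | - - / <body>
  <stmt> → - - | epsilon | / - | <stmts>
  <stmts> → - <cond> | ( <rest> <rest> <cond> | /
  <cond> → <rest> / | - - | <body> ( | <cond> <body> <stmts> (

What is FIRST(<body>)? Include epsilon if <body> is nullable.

<body> → epsilon contributes epsilon.
From <body> → <cond> ( / <cond>: add FIRST(<cond>) = { (, -, / }.
From <body> → <rest> <cond>: <rest> nullable, take FIRST(<rest>) ∪ FIRST(<cond>) = { (, -, / }.
Union: FIRST(<body>) = { (, -, /, epsilon }.

{ (, -, /, epsilon }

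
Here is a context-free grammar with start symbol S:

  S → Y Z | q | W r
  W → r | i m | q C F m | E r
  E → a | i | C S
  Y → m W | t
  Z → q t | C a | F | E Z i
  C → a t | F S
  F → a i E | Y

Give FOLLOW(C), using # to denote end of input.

In W → q C F m: add FIRST(F m) = { a, m, t }.
In E → C S: add FIRST(S) = { a, i, m, q, r, t }.
In Z → C a: add FIRST(a) = { a }.
Union: FOLLOW(C) = { a, i, m, q, r, t }.

{ a, i, m, q, r, t }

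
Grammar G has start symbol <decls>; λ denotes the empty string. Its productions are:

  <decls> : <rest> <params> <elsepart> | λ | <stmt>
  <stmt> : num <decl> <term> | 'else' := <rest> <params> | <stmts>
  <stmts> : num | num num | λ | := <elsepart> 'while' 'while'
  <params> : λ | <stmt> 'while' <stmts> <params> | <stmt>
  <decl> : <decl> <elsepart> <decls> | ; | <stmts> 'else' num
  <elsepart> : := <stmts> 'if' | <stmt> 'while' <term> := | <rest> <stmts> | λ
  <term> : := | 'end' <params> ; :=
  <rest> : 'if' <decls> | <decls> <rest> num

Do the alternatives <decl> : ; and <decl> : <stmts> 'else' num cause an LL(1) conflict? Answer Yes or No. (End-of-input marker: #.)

No

FIRST(;) = { ; } and FIRST(<stmts> 'else' num) = { 'else', :=, num }.
The FIRST sets are disjoint and neither alternative is nullable — no conflict.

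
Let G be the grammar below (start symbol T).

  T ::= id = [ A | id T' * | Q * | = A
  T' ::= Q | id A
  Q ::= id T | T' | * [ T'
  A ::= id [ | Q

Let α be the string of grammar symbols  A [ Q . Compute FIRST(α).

Add FIRST(A) = { *, id }; A is not nullable, stop.

{ *, id }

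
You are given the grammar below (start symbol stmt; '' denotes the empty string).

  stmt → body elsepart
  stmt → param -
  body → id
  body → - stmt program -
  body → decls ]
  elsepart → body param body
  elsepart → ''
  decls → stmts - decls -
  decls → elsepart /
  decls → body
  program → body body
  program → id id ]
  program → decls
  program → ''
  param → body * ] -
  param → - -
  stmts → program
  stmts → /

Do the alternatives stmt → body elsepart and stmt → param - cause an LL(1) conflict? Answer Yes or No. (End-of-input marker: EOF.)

Yes

FIRST(body elsepart) = { -, /, id } and FIRST(param -) = { -, /, id }.
Both contain -, so the two alternatives are not disjoint — LL(1) conflict.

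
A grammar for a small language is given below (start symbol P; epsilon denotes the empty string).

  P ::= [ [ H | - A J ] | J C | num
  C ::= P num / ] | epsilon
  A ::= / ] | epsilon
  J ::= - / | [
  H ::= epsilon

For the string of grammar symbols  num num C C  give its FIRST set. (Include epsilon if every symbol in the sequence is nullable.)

{ num }

num is a terminal; add {num} and stop.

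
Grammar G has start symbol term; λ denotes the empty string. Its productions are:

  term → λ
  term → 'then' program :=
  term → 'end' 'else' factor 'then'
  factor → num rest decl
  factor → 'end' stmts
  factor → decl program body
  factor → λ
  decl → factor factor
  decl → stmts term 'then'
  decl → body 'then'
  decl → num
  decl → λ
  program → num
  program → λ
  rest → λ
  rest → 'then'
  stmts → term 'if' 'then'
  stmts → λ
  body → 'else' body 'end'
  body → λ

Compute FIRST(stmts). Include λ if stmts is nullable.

From stmts → term 'if' 'then': term nullable, take FIRST(term) ∪ {'if'} = { 'end', 'if', 'then' }.
stmts → λ contributes λ.
Union: FIRST(stmts) = { 'end', 'if', 'then', λ }.

{ 'end', 'if', 'then', λ }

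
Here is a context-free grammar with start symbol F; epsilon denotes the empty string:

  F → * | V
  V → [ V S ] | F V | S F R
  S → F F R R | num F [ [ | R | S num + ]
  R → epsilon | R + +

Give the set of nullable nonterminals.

Directly nullable (have an epsilon-production): R.
S → R with every symbol nullable, so S is nullable.
No other nonterminal has a production whose RHS symbols are all nullable.

{ R, S }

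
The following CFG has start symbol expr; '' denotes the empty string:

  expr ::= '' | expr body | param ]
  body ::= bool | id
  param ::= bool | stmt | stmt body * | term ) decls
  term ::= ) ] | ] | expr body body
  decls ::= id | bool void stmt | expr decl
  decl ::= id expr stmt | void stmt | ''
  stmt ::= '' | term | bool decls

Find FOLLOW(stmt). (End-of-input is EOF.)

In param ::= stmt: stmt is at the end, add FOLLOW(param) = { ] }.
In param ::= stmt body *: add FIRST(body *) = { bool, id }.
In decls ::= bool void stmt: stmt is at the end, add FOLLOW(decls) = { ], bool, id }.
In decl ::= id expr stmt: stmt is at the end, add FOLLOW(decl) = { ], bool, id }.
In decl ::= void stmt: stmt is at the end, add FOLLOW(decl) = { ], bool, id }.
Union: FOLLOW(stmt) = { ], bool, id }.

{ ], bool, id }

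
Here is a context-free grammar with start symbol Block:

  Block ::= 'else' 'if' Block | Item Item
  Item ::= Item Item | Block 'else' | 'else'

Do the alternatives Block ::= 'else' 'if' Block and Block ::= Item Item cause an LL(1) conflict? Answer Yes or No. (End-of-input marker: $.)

Yes

FIRST('else' 'if' Block) = { 'else' } and FIRST(Item Item) = { 'else' }.
Both contain 'else', so the two alternatives are not disjoint — LL(1) conflict.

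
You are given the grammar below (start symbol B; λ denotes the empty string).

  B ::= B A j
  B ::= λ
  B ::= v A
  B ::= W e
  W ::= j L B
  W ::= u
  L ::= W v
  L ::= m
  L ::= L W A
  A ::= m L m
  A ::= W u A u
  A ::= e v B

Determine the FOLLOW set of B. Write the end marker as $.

B is the start symbol, so $ ∈ FOLLOW(B).
In B ::= B A j: add FIRST(A j) = { e, j, m, u }.
In W ::= j L B: B is at the end, add FOLLOW(W) = { e, j, m, u, v }.
In A ::= e v B: B is at the end, add FOLLOW(A) = { $, e, j, m, u, v }.
Union: FOLLOW(B) = { $, e, j, m, u, v }.

{ $, e, j, m, u, v }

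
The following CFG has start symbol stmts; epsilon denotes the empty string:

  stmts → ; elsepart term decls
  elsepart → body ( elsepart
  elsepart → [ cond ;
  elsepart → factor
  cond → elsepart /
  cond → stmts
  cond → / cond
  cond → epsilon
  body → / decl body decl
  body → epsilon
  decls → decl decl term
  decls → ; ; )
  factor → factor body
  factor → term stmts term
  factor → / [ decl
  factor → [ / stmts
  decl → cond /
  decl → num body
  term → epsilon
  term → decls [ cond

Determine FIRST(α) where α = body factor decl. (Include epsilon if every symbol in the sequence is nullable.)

{ (, /, ;, [, num }

Add FIRST(body)\{epsilon} = { / }; body is nullable, continue.
Add FIRST(factor) = { (, /, ;, [, num }; factor is not nullable, stop.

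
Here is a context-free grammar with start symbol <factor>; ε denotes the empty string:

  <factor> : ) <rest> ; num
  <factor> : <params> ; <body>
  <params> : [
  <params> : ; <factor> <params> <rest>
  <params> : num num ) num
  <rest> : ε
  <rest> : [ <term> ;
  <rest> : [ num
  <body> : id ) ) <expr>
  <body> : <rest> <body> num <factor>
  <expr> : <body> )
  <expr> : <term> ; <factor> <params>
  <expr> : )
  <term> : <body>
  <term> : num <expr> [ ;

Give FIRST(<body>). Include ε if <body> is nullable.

<body> : id ) ) <expr> contributes {id}.
From <body> : <rest> <body> num <factor>: <rest> nullable, take FIRST(<rest>) ∪ FIRST(<body>) = { [, id }.
Union: FIRST(<body>) = { [, id }.

{ [, id }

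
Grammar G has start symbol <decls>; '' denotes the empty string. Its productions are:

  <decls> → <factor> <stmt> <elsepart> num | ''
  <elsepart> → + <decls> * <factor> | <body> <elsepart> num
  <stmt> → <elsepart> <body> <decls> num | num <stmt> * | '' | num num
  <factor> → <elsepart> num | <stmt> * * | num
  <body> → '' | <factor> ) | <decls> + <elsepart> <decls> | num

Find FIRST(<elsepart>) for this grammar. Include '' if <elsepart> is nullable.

{ *, +, num }

<elsepart> → + <decls> * <factor> contributes {+}.
From <elsepart> → <body> <elsepart> num: <body> nullable, take FIRST(<body>) ∪ FIRST(<elsepart>) = { *, +, num }.
Union: FIRST(<elsepart>) = { *, +, num }.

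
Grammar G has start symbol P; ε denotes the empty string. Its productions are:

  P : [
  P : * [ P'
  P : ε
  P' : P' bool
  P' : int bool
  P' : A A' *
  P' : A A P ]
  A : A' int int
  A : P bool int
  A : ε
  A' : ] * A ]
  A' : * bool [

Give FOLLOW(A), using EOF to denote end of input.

In P' : A A' *: add FIRST(A' *) = { *, ] }.
In P' : A A P ]: add FIRST(A P ]) = { *, [, ], bool }.
In P' : A A P ]: add FIRST(P ]) = { *, [, ] }.
In A' : ] * A ]: add FIRST(]) = { ] }.
Union: FOLLOW(A) = { *, [, ], bool }.

{ *, [, ], bool }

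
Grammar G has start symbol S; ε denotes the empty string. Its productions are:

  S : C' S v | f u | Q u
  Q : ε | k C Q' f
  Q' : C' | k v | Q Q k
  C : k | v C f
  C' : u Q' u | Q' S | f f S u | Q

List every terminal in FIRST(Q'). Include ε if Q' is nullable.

{ f, k, u, ε }

From Q' : C': add FIRST(C') = { f, k, u, ε } (including ε since C' is nullable).
Q' : k v contributes {k}.
From Q' : Q Q k: Q, Q nullable, take FIRST(Q) ∪ FIRST(Q) ∪ {k} = { k }.
Union: FIRST(Q') = { f, k, u, ε }.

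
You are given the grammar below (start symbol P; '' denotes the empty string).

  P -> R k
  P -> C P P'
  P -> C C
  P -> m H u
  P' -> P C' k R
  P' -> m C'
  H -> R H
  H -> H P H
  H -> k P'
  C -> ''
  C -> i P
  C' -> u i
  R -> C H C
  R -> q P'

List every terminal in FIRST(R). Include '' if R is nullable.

From R -> C H C: C nullable, take FIRST(C) ∪ FIRST(H) = { i, k, q }.
R -> q P' contributes {q}.
Union: FIRST(R) = { i, k, q }.

{ i, k, q }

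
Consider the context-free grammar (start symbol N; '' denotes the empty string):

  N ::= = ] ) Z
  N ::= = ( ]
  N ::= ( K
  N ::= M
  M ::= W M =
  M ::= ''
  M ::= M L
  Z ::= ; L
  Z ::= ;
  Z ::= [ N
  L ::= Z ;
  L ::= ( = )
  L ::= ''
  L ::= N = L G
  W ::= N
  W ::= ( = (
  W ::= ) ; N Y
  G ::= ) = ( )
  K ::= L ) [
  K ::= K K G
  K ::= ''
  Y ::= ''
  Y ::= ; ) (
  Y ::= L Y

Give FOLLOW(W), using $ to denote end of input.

In M ::= W M =: add FIRST(M =) = { (, ), ;, =, [ }.
Union: FOLLOW(W) = { (, ), ;, =, [ }.

{ (, ), ;, =, [ }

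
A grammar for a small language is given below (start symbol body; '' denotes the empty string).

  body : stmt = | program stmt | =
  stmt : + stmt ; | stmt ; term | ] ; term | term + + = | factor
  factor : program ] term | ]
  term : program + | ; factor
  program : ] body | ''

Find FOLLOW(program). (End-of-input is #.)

In body : program stmt: add FIRST(stmt) = { +, ;, ] }.
In factor : program ] term: add FIRST(] term) = { ] }.
In term : program +: add FIRST(+) = { + }.
Union: FOLLOW(program) = { +, ;, ] }.

{ +, ;, ] }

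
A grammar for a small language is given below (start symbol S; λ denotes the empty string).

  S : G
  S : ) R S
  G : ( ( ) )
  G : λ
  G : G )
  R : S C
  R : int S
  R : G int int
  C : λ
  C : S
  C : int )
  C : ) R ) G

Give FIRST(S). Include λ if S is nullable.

{ (, ), λ }

From S : G: add FIRST(G) = { (, ), λ } (including λ since G is nullable).
S : ) R S contributes {)}.
Union: FIRST(S) = { (, ), λ }.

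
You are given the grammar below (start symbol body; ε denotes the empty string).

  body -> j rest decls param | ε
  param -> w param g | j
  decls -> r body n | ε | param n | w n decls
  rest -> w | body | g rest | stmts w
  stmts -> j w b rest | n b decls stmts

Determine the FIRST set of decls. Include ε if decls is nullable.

{ j, r, w, ε }

decls -> r body n contributes {r}.
decls -> ε contributes ε.
From decls -> param n: add FIRST(param) = { j, w }.
decls -> w n decls contributes {w}.
Union: FIRST(decls) = { j, r, w, ε }.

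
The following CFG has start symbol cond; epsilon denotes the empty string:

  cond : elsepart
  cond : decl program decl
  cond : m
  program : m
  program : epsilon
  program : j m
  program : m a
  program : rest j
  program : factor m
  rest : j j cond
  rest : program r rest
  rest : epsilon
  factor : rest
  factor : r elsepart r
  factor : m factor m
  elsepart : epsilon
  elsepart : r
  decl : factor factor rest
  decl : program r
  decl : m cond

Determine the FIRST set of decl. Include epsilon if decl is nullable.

From decl : factor factor rest: factor, factor, rest nullable, take FIRST(factor) ∪ FIRST(factor) ∪ FIRST(rest) = { j, m, r }; also epsilon since the whole RHS is nullable.
From decl : program r: program nullable, take FIRST(program) ∪ {r} = { j, m, r }.
decl : m cond contributes {m}.
Union: FIRST(decl) = { j, m, r, epsilon }.

{ j, m, r, epsilon }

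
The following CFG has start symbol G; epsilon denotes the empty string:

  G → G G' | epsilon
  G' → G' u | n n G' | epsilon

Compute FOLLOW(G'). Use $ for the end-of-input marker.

{ $, n, u }

In G → G G': G' is at the end, add FOLLOW(G) = { $, n, u }.
In G' → G' u: add FIRST(u) = { u }.
In G' → n n G': G' is at the end, add FOLLOW(G') = { $, n, u }.
Union: FOLLOW(G') = { $, n, u }.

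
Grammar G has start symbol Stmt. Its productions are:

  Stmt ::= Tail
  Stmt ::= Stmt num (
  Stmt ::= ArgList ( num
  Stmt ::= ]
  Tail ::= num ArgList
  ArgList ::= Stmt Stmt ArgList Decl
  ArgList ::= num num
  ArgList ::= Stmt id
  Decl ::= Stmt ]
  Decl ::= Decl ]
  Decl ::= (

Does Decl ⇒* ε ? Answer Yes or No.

No nonterminal in this grammar is nullable.
No production of Decl has an RHS whose symbols are all nullable, so Decl is not nullable.

No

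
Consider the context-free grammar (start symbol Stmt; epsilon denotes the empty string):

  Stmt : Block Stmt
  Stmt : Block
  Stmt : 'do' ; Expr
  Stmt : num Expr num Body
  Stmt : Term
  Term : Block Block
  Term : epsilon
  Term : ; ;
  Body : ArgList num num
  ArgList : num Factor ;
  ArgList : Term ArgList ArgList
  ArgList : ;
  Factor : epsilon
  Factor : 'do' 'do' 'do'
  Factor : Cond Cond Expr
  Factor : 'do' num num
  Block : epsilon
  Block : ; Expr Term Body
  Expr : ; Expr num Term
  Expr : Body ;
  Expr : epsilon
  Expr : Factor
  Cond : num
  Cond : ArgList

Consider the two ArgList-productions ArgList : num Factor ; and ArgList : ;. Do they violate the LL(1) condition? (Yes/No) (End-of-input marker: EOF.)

FIRST(num Factor ;) = { num } and FIRST(;) = { ; }.
The FIRST sets are disjoint and neither alternative is nullable — no conflict.

No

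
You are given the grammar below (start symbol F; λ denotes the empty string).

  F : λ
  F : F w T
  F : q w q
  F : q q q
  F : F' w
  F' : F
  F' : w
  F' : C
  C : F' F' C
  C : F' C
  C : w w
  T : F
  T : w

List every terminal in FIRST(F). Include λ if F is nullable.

F : λ contributes λ.
From F : F w T: F nullable, take FIRST(F) ∪ {w} = { q, w }.
F : q w q contributes {q}.
F : q q q contributes {q}.
From F : F' w: F' nullable, take FIRST(F') ∪ {w} = { q, w }.
Union: FIRST(F) = { q, w, λ }.

{ q, w, λ }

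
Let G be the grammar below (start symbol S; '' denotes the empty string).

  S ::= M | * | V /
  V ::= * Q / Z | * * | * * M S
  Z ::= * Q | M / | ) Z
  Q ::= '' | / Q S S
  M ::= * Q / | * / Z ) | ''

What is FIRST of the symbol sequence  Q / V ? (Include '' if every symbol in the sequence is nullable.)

Add FIRST(Q)\{''} = { / }; Q is nullable, continue.
/ is a terminal; add {/} and stop.

{ / }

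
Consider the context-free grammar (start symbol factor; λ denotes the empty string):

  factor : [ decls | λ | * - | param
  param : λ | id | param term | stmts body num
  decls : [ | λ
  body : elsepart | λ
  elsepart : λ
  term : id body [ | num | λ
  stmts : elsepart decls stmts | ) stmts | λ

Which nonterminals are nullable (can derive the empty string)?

{ body, decls, elsepart, factor, param, stmts, term }

Directly nullable (have an λ-production): factor, param, decls, body, elsepart, term, stmts.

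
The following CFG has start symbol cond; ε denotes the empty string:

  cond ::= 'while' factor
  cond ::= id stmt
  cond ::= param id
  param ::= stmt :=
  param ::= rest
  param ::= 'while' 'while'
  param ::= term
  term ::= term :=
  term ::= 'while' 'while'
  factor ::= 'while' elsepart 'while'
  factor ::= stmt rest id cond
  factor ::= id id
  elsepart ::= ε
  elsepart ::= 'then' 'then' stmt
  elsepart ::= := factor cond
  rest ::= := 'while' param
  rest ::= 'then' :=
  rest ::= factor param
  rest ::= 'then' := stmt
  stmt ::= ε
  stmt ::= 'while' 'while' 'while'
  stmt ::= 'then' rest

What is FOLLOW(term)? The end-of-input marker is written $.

In param ::= term: term is at the end, add FOLLOW(param) = { $, 'then', 'while', :=, id }.
In term ::= term :=: add FIRST(:=) = { := }.
Union: FOLLOW(term) = { $, 'then', 'while', :=, id }.

{ $, 'then', 'while', :=, id }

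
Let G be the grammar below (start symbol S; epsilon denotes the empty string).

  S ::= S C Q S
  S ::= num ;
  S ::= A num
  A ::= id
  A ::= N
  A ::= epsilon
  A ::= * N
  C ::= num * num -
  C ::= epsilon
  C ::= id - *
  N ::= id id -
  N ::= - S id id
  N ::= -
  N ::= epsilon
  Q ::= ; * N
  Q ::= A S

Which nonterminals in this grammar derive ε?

{ A, C, N }

Directly nullable (have an epsilon-production): A, C, N.
No other nonterminal has a production whose RHS symbols are all nullable.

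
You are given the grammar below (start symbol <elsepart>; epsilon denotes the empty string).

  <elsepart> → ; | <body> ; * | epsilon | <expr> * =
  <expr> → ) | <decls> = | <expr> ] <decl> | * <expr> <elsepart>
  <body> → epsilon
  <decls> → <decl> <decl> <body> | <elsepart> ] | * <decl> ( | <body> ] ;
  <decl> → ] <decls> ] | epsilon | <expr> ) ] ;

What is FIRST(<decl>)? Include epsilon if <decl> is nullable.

{ ), *, ;, =, ], epsilon }

<decl> → ] <decls> ] contributes {]}.
<decl> → epsilon contributes epsilon.
From <decl> → <expr> ) ] ;: add FIRST(<expr>) = { ), *, ;, =, ] }.
Union: FIRST(<decl>) = { ), *, ;, =, ], epsilon }.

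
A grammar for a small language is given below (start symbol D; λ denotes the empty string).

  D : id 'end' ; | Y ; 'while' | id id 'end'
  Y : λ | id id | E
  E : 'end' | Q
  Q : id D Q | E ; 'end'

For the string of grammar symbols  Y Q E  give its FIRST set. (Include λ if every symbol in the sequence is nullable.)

Add FIRST(Y)\{λ} = { 'end', id }; Y is nullable, continue.
Add FIRST(Q) = { 'end', id }; Q is not nullable, stop.

{ 'end', id }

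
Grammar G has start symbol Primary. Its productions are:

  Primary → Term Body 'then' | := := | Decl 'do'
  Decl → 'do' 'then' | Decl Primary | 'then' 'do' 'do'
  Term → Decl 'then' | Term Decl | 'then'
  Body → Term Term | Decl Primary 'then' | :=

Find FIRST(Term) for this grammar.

From Term → Decl 'then': add FIRST(Decl) = { 'do', 'then' }.
From Term → Term Decl: add FIRST(Term) = { 'do', 'then' }.
Term → 'then' contributes {'then'}.
Union: FIRST(Term) = { 'do', 'then' }.

{ 'do', 'then' }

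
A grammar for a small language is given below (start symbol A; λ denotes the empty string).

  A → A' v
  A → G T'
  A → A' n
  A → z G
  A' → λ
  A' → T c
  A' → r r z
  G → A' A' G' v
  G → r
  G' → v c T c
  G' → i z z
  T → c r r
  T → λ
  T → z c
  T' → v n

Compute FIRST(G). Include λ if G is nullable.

From G → A' A' G' v: A', A' nullable, take FIRST(A') ∪ FIRST(A') ∪ FIRST(G') = { c, i, r, v, z }.
G → r contributes {r}.
Union: FIRST(G) = { c, i, r, v, z }.

{ c, i, r, v, z }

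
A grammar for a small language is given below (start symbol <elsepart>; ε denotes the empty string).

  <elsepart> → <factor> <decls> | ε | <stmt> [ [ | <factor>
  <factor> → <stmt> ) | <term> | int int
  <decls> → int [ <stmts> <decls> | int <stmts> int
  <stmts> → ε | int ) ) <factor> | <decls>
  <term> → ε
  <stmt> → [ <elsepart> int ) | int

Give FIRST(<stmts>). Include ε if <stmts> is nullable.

{ int, ε }

<stmts> → ε contributes ε.
<stmts> → int ) ) <factor> contributes {int}.
From <stmts> → <decls>: add FIRST(<decls>) = { int }.
Union: FIRST(<stmts>) = { int, ε }.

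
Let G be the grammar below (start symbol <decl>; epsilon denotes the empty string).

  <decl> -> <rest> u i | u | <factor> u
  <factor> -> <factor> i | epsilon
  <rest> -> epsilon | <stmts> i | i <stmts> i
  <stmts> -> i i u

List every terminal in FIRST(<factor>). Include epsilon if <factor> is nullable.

From <factor> -> <factor> i: <factor> nullable, take FIRST(<factor>) ∪ {i} = { i }.
<factor> -> epsilon contributes epsilon.
Union: FIRST(<factor>) = { i, epsilon }.

{ i, epsilon }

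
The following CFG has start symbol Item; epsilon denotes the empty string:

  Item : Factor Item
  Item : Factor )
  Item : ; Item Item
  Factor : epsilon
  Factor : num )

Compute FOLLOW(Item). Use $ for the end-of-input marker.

{ $, ), ;, num }

Item is the start symbol, so $ ∈ FOLLOW(Item).
In Item : Factor Item: Item is at the end, add FOLLOW(Item) = { $, ), ;, num }.
In Item : ; Item Item: add FIRST(Item) = { ), ;, num }.
In Item : ; Item Item: Item is at the end, add FOLLOW(Item) = { $, ), ;, num }.
Union: FOLLOW(Item) = { $, ), ;, num }.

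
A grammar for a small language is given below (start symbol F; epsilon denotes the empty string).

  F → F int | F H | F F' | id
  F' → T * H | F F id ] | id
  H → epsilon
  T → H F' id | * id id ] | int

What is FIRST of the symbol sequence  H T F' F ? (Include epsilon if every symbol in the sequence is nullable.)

Add FIRST(H)\{epsilon} = {  }; H is nullable, continue.
Add FIRST(T) = { *, id, int }; T is not nullable, stop.

{ *, id, int }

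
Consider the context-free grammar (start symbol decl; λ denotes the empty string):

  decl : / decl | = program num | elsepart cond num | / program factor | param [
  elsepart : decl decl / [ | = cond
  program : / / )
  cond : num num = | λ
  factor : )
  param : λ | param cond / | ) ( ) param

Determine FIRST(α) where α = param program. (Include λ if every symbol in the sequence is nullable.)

{ ), /, num }

Add FIRST(param)\{λ} = { ), /, num }; param is nullable, continue.
Add FIRST(program) = { / }; program is not nullable, stop.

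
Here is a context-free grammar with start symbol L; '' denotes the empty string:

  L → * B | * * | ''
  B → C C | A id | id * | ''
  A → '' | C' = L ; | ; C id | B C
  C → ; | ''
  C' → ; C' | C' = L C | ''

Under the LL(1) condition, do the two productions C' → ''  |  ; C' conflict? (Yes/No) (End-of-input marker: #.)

No

FIRST('') = { '' } and FIRST(; C') = { ; }.
The first is nullable but FOLLOW(C') = { = } is disjoint from FIRST of the second.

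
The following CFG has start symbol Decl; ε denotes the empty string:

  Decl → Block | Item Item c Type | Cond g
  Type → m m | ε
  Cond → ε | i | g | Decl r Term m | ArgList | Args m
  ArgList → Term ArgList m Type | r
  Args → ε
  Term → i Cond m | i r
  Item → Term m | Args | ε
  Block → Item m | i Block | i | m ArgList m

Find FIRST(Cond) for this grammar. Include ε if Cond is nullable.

{ c, g, i, m, r, ε }

Cond → ε contributes ε.
Cond → i contributes {i}.
Cond → g contributes {g}.
From Cond → Decl r Term m: add FIRST(Decl) = { c, g, i, m, r }.
From Cond → ArgList: add FIRST(ArgList) = { i, r }.
From Cond → Args m: Args nullable, take FIRST(Args) ∪ {m} = { m }.
Union: FIRST(Cond) = { c, g, i, m, r, ε }.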